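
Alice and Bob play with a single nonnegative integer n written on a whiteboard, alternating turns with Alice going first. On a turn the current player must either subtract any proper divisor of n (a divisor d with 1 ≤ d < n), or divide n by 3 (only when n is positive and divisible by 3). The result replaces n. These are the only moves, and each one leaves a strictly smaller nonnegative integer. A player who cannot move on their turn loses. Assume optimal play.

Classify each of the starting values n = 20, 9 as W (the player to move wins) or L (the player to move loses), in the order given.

Classify positions by backward induction: terminal positions (no move available) are L. From any other position, the mover wins iff some move reaches an L.
n=0: no move → L
n=1: no move → L
n=2: reaches L-position 1 → W
n=3: reaches L-position 1 → W
n=4: only reaches 2(W), 3(W), all W → L
n=5: reaches L-position 4 → W
n=6: reaches L-position 4 → W
n=7: only reaches 6(W), which is W → L
n=8: reaches L-position 4 → W
n=9: only reaches 3(W), 6(W), 8(W), all W → L
n=10: reaches L-position 9 → W
n=11: only reaches 10(W), which is W → L
n=12: reaches L-position 4 → W
n=13: only reaches 12(W), which is W → L
n=14: reaches L-position 7 → W
n=15: only reaches 5(W), 10(W), 12(W), 14(W), all W → L
n=16: reaches L-position 15 → W
n=17: only reaches 16(W), which is W → L
n=18: reaches L-position 9 → W
n=19: only reaches 18(W), which is W → L
n=20: reaches L-position 15 → W

20: W, 9: L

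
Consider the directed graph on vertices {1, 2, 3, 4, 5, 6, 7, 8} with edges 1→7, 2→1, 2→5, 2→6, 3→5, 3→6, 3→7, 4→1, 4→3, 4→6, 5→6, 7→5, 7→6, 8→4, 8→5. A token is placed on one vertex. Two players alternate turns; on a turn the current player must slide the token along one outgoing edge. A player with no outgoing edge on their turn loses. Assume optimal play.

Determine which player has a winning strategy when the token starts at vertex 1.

Positions with no move are L. A position that does have a move is losing for the player to move precisely when every available move leads to a winning position for the opponent. Fill in the labels:
Every edge goes from a vertex to one that appears earlier in the order 6, 5, 7, 1, 3, 4, 2, 8, so processing vertices in that order labels each vertex after all of its successors.
6: no outgoing edge → L
5: can move to 6, which is L ⇒ W
7: can move to 6, which is L ⇒ W
1: the only move is to 7(W), a W ⇒ L
3: can move to 6, which is L ⇒ W
4: can move to 1, which is L ⇒ W
2: can move to 1, which is L ⇒ W
8: moves to 4(W), 5(W); every one is W ⇒ L
Every move from 1 reaches a W position, so the mover loses.

The second player wins.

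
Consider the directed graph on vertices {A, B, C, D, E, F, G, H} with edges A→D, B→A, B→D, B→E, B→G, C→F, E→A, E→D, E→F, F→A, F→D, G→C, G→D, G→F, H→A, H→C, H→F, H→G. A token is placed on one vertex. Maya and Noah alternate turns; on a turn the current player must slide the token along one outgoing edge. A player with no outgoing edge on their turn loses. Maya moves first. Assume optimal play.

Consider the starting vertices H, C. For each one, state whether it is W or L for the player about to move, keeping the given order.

H: W, C: L

Classify positions by backward induction: terminal positions (no move available) are L. From any other position, the mover wins iff some move reaches an L.
Every edge goes from a vertex to one that appears earlier in the order D, A, F, C, G, E, H, B, so processing vertices in that order labels each vertex after all of its successors.
D: no outgoing edge → L
A: reaches L-position D → W
F: reaches L-position D → W
C: only reaches F(W), which is W → L
G: reaches L-position C → W
E: reaches L-position D → W
H: reaches L-position C → W
B: reaches L-position D → W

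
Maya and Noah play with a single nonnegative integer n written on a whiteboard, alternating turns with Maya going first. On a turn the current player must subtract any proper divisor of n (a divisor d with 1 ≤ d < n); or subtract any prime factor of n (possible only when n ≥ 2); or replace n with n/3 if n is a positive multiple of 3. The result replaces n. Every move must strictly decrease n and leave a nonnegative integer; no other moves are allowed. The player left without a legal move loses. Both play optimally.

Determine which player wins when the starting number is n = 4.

Noah wins.

Label each position W (a win for the player to move) or L (a loss). A position with no legal move is L; any other position is W exactly when some move reaches an L, and L when every move reaches a W.
n=0: no move → L
n=1: no move → L
n=2: →0(L), so W
n=3: →0(L), so W
n=4: →2(W), 3(W) — all W, so L
The starting position 4 is L: whatever Maya does, the opponent receives a W position.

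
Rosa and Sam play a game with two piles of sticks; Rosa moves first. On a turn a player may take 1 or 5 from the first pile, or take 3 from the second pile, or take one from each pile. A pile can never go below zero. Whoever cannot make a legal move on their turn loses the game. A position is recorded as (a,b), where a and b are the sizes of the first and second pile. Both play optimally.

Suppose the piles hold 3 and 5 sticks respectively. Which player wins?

Compute win/loss labels from the base case upward. A position with no move is L. Any other position is W if it can reach an L in one move, else L.
No move ever increases a pile, so every position that can arise here has a ≤ 3 and b ≤ 5; it is enough to label the cells with 0 ≤ a ≤ 3 and 0 ≤ b ≤ 5.
Every move lowers a or b (never raises either), so fill the grid row by row in increasing a, and left to right within a row: each cell's successors are then already labelled.
      b=0  b=1  b=2  b=3  b=4  b=5
a=0:    L    L    L    W    W    W
a=1:    W    W    W    W    L    L
a=2:    L    L    L    W    W    W
a=3:    W    W    W    W    L    L
Cells with no legal move (terminal, hence L): (0,0), (0,1), (0,2).
The remaining L cells, each justified by listing all of its moves:
(1,4): only reaches (0,4)(W), (1,1)(W), (0,3)(W), all W → L
(1,5): only reaches (0,5)(W), (1,2)(W), (0,4)(W), all W → L
(2,0): only reaches (1,0)(W), which is W → L
(2,1): only reaches (1,1)(W), (1,0)(W), all W → L
(2,2): only reaches (1,2)(W), (1,1)(W), all W → L
(3,4): only reaches (2,4)(W), (3,1)(W), (2,3)(W), all W → L
(3,5): only reaches (2,5)(W), (3,2)(W), (2,4)(W), all W → L
Every other cell has at least one move into one of the L cells above, so it is W.
Every move from (3,5) reaches a W position, so the mover loses.

Sam wins.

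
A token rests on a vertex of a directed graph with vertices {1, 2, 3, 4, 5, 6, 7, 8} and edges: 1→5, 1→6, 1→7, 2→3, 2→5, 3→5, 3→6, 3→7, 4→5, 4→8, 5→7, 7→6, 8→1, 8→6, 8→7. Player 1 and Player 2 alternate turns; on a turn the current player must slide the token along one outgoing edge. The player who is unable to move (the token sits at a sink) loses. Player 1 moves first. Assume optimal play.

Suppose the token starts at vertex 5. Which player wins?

Player 2 wins.

Build the W/L table. Terminal = L. A non-terminal position is W if it has a move to some L; otherwise it is L.
Every edge goes from a vertex to one that appears earlier in the order 6, 7, 5, 1, 8, 3, 2, 4, so processing vertices in that order labels each vertex after all of its successors.
6: no outgoing edge → L
7: reaches L-position 6 → W
5: only reaches 7(W), which is W → L
1: reaches L-position 5 → W
8: reaches L-position 6 → W
3: reaches L-position 5 → W
2: reaches L-position 5 → W
4: reaches L-position 5 → W
Every move from 5 reaches a W position, so the mover loses.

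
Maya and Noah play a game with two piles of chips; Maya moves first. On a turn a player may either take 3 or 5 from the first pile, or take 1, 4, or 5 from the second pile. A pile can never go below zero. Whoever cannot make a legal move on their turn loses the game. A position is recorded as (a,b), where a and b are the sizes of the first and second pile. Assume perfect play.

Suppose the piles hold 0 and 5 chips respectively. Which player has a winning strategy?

Compute win/loss labels from the base case upward. A position with no move is L. Any other position is W if it can reach an L in one move, else L.
No move ever increases a pile, so every position that can arise here has a ≤ 0 and b ≤ 5; it is enough to label the cells with 0 ≤ a ≤ 0 and 0 ≤ b ≤ 5.
Every move lowers a or b (never raises either), so fill the grid row by row in increasing a, and left to right within a row: each cell's successors are then already labelled.
      b=0  b=1  b=2  b=3  b=4  b=5
a=0:    L    W    L    W    W    W
Cells with no legal move (terminal, hence L): (0,0).
The remaining L cells, each justified by listing all of its moves:
(0,2): only reaches (0,1)(W), which is W → L
Every other cell has at least one move into one of the L cells above, so it is W.
From (0,5) Maya can move to (0,0), reaching an L position.

Maya wins.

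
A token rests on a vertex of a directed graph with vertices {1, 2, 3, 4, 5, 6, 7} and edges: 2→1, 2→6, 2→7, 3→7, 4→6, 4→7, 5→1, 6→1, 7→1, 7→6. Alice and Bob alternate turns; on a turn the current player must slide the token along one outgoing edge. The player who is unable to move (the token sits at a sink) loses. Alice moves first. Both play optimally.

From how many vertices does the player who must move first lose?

3

Work bottom-up. With no move the player to move loses. Otherwise the position is W if at least one move leads to an L position for the opponent, and L if every move leads to a W.
Every edge goes from a vertex to one that appears earlier in the order 1, 6, 5, 7, 2, 3, 4, so processing vertices in that order labels each vertex after all of its successors.
1: no outgoing edge → L
6: reaches L-position 1 → W
5: reaches L-position 1 → W
7: reaches L-position 1 → W
2: reaches L-position 1 → W
3: only reaches 7(W), which is W → L
4: only reaches 7(W), 6(W), all W → L
The L vertices are 1, 3, 4; that is 3 in all.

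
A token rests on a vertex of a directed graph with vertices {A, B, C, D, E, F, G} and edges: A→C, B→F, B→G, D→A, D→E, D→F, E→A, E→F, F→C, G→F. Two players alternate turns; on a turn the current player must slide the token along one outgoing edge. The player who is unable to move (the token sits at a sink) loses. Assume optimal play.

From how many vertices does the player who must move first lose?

3

Classify positions by backward induction: terminal positions (no move available) are L. From any other position, the mover wins iff some move reaches an L.
Every edge goes from a vertex to one that appears earlier in the order C, F, A, E, D, G, B, so processing vertices in that order labels each vertex after all of its successors.
C: no outgoing edge → L
F: →C(L), so W
A: →C(L), so W
E: →A(W), F(W) — all W, so L
D: →E(L), so W
G: →F(W) only, which is W, so L
B: →G(L), so W
The L vertices are C, E, G; that is 3 in all.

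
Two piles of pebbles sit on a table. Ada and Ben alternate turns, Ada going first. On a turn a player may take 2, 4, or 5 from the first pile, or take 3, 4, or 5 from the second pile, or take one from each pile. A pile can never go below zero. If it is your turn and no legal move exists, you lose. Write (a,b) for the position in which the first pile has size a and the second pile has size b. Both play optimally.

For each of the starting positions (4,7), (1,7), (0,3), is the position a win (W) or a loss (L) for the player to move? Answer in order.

(4,7): L, (1,7): L, (0,3): W

Compute win/loss labels from the base case upward. A position with no move is L. Any other position is W if it can reach an L in one move, else L.
No move ever increases a pile, so every position that can arise here has a ≤ 4 and b ≤ 7; it is enough to label the cells with 0 ≤ a ≤ 4 and 0 ≤ b ≤ 7.
Every move lowers a or b (never raises either), so fill the grid row by row in increasing a, and left to right within a row: each cell's successors are then already labelled.
      b=0  b=1  b=2  b=3  b=4  b=5  b=6  b=7
a=0:    L    L    L    W    W    W    W    W
a=1:    L    W    W    W    W    W    L    L
a=2:    W    W    W    L    L    L    W    W
a=3:    W    L    L    L    W    W    W    W
a=4:    W    W    W    W    W    W    L    L
Cells with no legal move (terminal, hence L): (0,0), (0,1), (0,2), (1,0).
The remaining L cells, each justified by listing all of its moves:
(1,6): L (options (1,3)(W), (1,2)(W), (1,1)(W), (0,5)(W) are all W)
(1,7): L (options (1,4)(W), (1,3)(W), (1,2)(W), (0,6)(W) are all W)
(2,3): L (options (0,3)(W), (2,0)(W), (1,2)(W) are all W)
(2,4): L (options (0,4)(W), (2,1)(W), (2,0)(W), (1,3)(W) are all W)
(2,5): L (options (0,5)(W), (2,2)(W), (2,1)(W), (2,0)(W), (1,4)(W) are all W)
(3,1): L (options (1,1)(W), (2,0)(W) are all W)
(3,2): L (options (1,2)(W), (2,1)(W) are all W)
(3,3): L (options (1,3)(W), (3,0)(W), (2,2)(W) are all W)
(4,6): L (options (2,6)(W), (0,6)(W), (4,3)(W), (4,2)(W), (4,1)(W), (3,5)(W) are all W)
(4,7): L (options (2,7)(W), (0,7)(W), (4,4)(W), (4,3)(W), (4,2)(W), (3,6)(W) are all W)
Every other cell has at least one move into one of the L cells above, so it is W.
(4,7): one of the L cells justified above, so L
(1,7): one of the L cells justified above, so L
(0,3): the move to (0,0) reaches an L cell, so W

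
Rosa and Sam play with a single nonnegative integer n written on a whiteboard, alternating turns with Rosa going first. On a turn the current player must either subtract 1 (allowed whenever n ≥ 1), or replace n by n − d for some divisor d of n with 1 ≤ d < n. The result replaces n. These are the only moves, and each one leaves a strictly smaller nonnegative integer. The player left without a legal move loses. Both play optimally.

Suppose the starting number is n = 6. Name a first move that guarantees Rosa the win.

Move to 5.

Positions with no move are L. A position that does have a move is losing for the player to move precisely when every available move leads to a winning position for the opponent. Fill in the labels:
n=0: no move → L
n=1: can move to 0, which is L ⇒ W
n=2: the only move is to 1(W), a W ⇒ L
n=3: can move to 2, which is L ⇒ W
n=4: can move to 2, which is L ⇒ W
n=5: the only move is to 4(W), a W ⇒ L
n=6: can move to 5, which is L ⇒ W
From 6, the L positions reachable in one move are: 5.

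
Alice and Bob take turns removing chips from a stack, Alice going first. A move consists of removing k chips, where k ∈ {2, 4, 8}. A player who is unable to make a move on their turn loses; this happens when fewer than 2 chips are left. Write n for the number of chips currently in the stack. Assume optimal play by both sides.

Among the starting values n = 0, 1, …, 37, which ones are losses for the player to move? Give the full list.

0, 1, 6, 7, 12, 13, 18, 19, 24, 25, 30, 31, 36, 37

Build the W/L table. Terminal = L. A non-terminal position is W if it has a move to some L; otherwise it is L.
n=0: no move → L
n=1: no move → L
n=2: reaches L-position 0 → W
n=3: reaches L-position 1 → W
n=4: reaches L-position 0 → W
n=5: reaches L-position 1 → W
n=6: only reaches 4(W), 2(W), all W → L
n=7: only reaches 5(W), 3(W), all W → L
n=8: reaches L-position 6 → W
n=9: reaches L-position 7 → W
n=10: reaches L-position 6 → W
n=11: reaches L-position 7 → W
n=12: only reaches 10(W), 8(W), 4(W), all W → L
n=13: only reaches 11(W), 9(W), 5(W), all W → L
n=14: reaches L-position 12 → W
n=15: reaches L-position 13 → W
n=16: reaches L-position 12 → W
n=17: reaches L-position 13 → W
n=18: only reaches 16(W), 14(W), 10(W), all W → L
n=19: only reaches 17(W), 15(W), 11(W), all W → L
n=20: reaches L-position 18 → W
n=21: reaches L-position 19 → W
n=22: reaches L-position 18 → W
n=23: reaches L-position 19 → W
n=24: only reaches 22(W), 20(W), 16(W), all W → L
n=25: only reaches 23(W), 21(W), 17(W), all W → L
n=26: reaches L-position 24 → W
n=27: reaches L-position 25 → W
n=28: reaches L-position 24 → W
n=29: reaches L-position 25 → W
n=30: only reaches 28(W), 26(W), 22(W), all W → L
n=31: only reaches 29(W), 27(W), 23(W), all W → L
n=32: reaches L-position 30 → W
n=33: reaches L-position 31 → W
n=34: reaches L-position 30 → W
n=35: reaches L-position 31 → W
n=36: only reaches 34(W), 32(W), 28(W), all W → L
n=37: only reaches 35(W), 33(W), 29(W), all W → L
Reading off the rows marked L gives the requested list; there are 14 such values of n.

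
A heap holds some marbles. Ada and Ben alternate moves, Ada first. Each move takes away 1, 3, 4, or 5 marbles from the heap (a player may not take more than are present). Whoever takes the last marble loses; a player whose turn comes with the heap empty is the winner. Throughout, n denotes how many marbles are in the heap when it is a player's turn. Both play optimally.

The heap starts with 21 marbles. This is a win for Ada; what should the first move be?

Remove 4, leaving 17.

Use the standard recursion: the mover wins at a terminal position; elsewhere, the mover wins exactly when some move hands the opponent an L position.
n=0: no move; the opponent has just taken the last marble and therefore loses → W
n=1: L (sole option 0(W) is W)
n=2: W (go to 1, an L position)
n=3: L (options 2(W), 0(W) are all W)
n=4: W (go to 3, an L position)
n=5: W (go to 1, an L position)
n=6: W (go to 3, an L position)
n=7: W (go to 3, an L position)
n=8: W (go to 3, an L position)
n=9: L (options 8(W), 6(W), 5(W), 4(W) are all W)
n=10: W (go to 9, an L position)
n=11: L (options 10(W), 8(W), 7(W), 6(W) are all W)
n=12: W (go to 11, an L position)
n=13: W (go to 9, an L position)
n=14: W (go to 11, an L position)
n=15: W (go to 11, an L position)
n=16: W (go to 11, an L position)
n=17: L (options 16(W), 14(W), 13(W), 12(W) are all W)
n=18: W (go to 17, an L position)
n=19: L (options 18(W), 16(W), 15(W), 14(W) are all W)
n=20: W (go to 19, an L position)
n=21: W (go to 17, an L position)
From 21, the L positions reachable in one move are: 17.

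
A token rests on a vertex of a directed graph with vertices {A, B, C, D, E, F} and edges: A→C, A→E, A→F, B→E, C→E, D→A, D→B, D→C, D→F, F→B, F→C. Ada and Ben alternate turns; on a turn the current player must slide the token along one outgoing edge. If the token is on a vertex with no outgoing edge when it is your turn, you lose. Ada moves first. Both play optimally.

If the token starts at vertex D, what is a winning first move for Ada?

Move to F.

Positions with no move are L. A position that does have a move is losing for the player to move precisely when every available move leads to a winning position for the opponent. Fill in the labels:
Every edge goes from a vertex to one that appears earlier in the order E, C, B, F, A, D, so processing vertices in that order labels each vertex after all of its successors.
E: no outgoing edge → L
C: reaches L-position E → W
B: reaches L-position E → W
F: only reaches B(W), C(W), all W → L
A: reaches L-position F → W
D: reaches L-position F → W
From D, the L positions reachable in one move are: F.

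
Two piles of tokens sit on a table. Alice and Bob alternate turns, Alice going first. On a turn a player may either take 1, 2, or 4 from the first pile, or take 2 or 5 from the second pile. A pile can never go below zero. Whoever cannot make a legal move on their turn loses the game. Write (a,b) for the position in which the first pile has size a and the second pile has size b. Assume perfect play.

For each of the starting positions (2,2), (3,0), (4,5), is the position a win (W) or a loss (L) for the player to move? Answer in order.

(2,2): W, (3,0): L, (4,5): W

Work bottom-up. With no move the player to move loses. Otherwise the position is W if at least one move leads to an L position for the opponent, and L if every move leads to a W.
No move ever increases a pile, so every position that can arise here has a ≤ 4 and b ≤ 5; it is enough to label the cells with 0 ≤ a ≤ 4 and 0 ≤ b ≤ 5.
Every move lowers a or b (never raises either), so fill the grid row by row in increasing a, and left to right within a row: each cell's successors are then already labelled.
      b=0  b=1  b=2  b=3  b=4  b=5
a=0:    L    L    W    W    L    W
a=1:    W    W    L    L    W    W
a=2:    W    W    W    W    W    L
a=3:    L    L    W    W    L    W
a=4:    W    W    L    L    W    W
Cells with no legal move (terminal, hence L): (0,0), (0,1).
The remaining L cells, each justified by listing all of its moves:
(0,4): the only move is to (0,2)(W), a W ⇒ L
(1,2): moves to (0,2)(W), (1,0)(W); every one is W ⇒ L
(1,3): moves to (0,3)(W), (1,1)(W); every one is W ⇒ L
(2,5): moves to (1,5)(W), (0,5)(W), (2,3)(W), (2,0)(W); every one is W ⇒ L
(3,0): moves to (2,0)(W), (1,0)(W); every one is W ⇒ L
(3,1): moves to (2,1)(W), (1,1)(W); every one is W ⇒ L
(3,4): moves to (2,4)(W), (1,4)(W), (3,2)(W); every one is W ⇒ L
(4,2): moves to (3,2)(W), (2,2)(W), (0,2)(W), (4,0)(W); every one is W ⇒ L
(4,3): moves to (3,3)(W), (2,3)(W), (0,3)(W), (4,1)(W); every one is W ⇒ L
Every other cell has at least one move into one of the L cells above, so it is W.
(2,2): the move to (1,2) reaches an L cell, so W
(3,0): one of the L cells justified above, so L
(4,5): the move to (2,5) reaches an L cell, so W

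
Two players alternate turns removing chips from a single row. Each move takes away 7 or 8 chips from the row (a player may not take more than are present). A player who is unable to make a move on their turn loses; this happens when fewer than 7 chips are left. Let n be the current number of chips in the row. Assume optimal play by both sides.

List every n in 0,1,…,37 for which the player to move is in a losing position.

Positions with no move are L. A position that does have a move is losing for the player to move precisely when every available move leads to a winning position for the opponent. Fill in the labels:
n=0: no move → L
n=1: no move → L
n=2: no move → L
n=3: no move → L
n=4: no move → L
n=5: no move → L
n=6: no move → L
n=7: →0(L), so W
n=8: →1(L), so W
n=9: →2(L), so W
n=10: →3(L), so W
n=11: →4(L), so W
n=12: →5(L), so W
n=13: →6(L), so W
n=14: →6(L), so W
n=15: →8(W), 7(W) — all W, so L
n=16: →9(W), 8(W) — all W, so L
n=17: →10(W), 9(W) — all W, so L
n=18: →11(W), 10(W) — all W, so L
n=19: →12(W), 11(W) — all W, so L
n=20: →13(W), 12(W) — all W, so L
n=21: →14(W), 13(W) — all W, so L
n=22: →15(L), so W
n=23: →16(L), so W
n=24: →17(L), so W
n=25: →18(L), so W
n=26: →19(L), so W
n=27: →20(L), so W
n=28: →21(L), so W
n=29: →21(L), so W
n=30: →23(W), 22(W) — all W, so L
n=31: →24(W), 23(W) — all W, so L
n=32: →25(W), 24(W) — all W, so L
n=33: →26(W), 25(W) — all W, so L
n=34: →27(W), 26(W) — all W, so L
n=35: →28(W), 27(W) — all W, so L
n=36: →29(W), 28(W) — all W, so L
n=37: →30(L), so W
Reading off the rows marked L gives the requested list; there are 21 such values of n.

0, 1, 2, 3, 4, 5, 6, 15, 16, 17, 18, 19, 20, 21, 30, 31, 32, 33, 34, 35, 36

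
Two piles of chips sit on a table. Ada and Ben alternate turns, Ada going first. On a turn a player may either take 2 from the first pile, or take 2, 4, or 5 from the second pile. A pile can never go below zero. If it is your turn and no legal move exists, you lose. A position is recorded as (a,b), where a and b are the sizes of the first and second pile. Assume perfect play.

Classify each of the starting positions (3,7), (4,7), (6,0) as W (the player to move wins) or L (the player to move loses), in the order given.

(3,7): W, (4,7): L, (6,0): W

Label each position W (a win for the player to move) or L (a loss). A position with no legal move is L; any other position is W exactly when some move reaches an L, and L when every move reaches a W.
No move ever increases a pile, so every position that can arise here has a ≤ 6 and b ≤ 7; it is enough to label the cells with 0 ≤ a ≤ 6 and 0 ≤ b ≤ 7.
Every move lowers a or b (never raises either), so fill the grid row by row in increasing a, and left to right within a row: each cell's successors are then already labelled.
      b=0  b=1  b=2  b=3  b=4  b=5  b=6  b=7
a=0:    L    L    W    W    W    W    W    L
a=1:    L    L    W    W    W    W    W    L
a=2:    W    W    L    L    W    W    W    W
a=3:    W    W    L    L    W    W    W    W
a=4:    L    L    W    W    W    W    W    L
a=5:    L    L    W    W    W    W    W    L
a=6:    W    W    L    L    W    W    W    W
Cells with no legal move (terminal, hence L): (0,0), (0,1), (1,0), (1,1).
The remaining L cells, each justified by listing all of its moves:
(0,7): L (options (0,5)(W), (0,3)(W), (0,2)(W) are all W)
(1,7): L (options (1,5)(W), (1,3)(W), (1,2)(W) are all W)
(2,2): L (options (0,2)(W), (2,0)(W) are all W)
(2,3): L (options (0,3)(W), (2,1)(W) are all W)
(3,2): L (options (1,2)(W), (3,0)(W) are all W)
(3,3): L (options (1,3)(W), (3,1)(W) are all W)
(4,0): L (sole option (2,0)(W) is W)
(4,1): L (sole option (2,1)(W) is W)
(4,7): L (options (2,7)(W), (4,5)(W), (4,3)(W), (4,2)(W) are all W)
(5,0): L (sole option (3,0)(W) is W)
(5,1): L (sole option (3,1)(W) is W)
(5,7): L (options (3,7)(W), (5,5)(W), (5,3)(W), (5,2)(W) are all W)
(6,2): L (options (4,2)(W), (6,0)(W) are all W)
(6,3): L (options (4,3)(W), (6,1)(W) are all W)
Every other cell has at least one move into one of the L cells above, so it is W.
(3,7): the move to (1,7) reaches an L cell, so W
(4,7): one of the L cells justified above, so L
(6,0): the move to (4,0) reaches an L cell, so W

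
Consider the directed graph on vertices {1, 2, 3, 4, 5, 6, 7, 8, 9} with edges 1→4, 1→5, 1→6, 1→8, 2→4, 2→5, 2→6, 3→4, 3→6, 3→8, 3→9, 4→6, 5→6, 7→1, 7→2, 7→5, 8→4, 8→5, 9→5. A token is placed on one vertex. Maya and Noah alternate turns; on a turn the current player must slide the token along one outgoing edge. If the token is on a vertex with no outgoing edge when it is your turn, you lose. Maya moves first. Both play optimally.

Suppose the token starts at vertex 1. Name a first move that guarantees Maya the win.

Move to 8.

Positions with no move are L. A position that does have a move is losing for the player to move precisely when every available move leads to a winning position for the opponent. Fill in the labels:
Every edge goes from a vertex to one that appears earlier in the order 6, 5, 4, 2, 8, 9, 1, 7, 3, so processing vertices in that order labels each vertex after all of its successors.
6: no outgoing edge → L
5: reaches L-position 6 → W
4: reaches L-position 6 → W
2: reaches L-position 6 → W
8: only reaches 4(W), 5(W), all W → L
9: only reaches 5(W), which is W → L
1: reaches L-position 8 → W
7: only reaches 1(W), 2(W), 5(W), all W → L
3: reaches L-position 9 → W
From 1, the L positions reachable in one move are: 8, 6. Any move reaching one of these is winning.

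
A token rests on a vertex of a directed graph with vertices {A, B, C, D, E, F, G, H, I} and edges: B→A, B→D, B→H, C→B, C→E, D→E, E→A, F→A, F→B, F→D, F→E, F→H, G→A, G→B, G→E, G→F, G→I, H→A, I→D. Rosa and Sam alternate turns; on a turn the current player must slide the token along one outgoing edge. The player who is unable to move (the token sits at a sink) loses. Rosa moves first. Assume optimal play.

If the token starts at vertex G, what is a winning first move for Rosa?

Build the W/L table. Terminal = L. A non-terminal position is W if it has a move to some L; otherwise it is L.
Every edge goes from a vertex to one that appears earlier in the order A, E, H, D, B, C, F, I, G, so processing vertices in that order labels each vertex after all of its successors.
A: no outgoing edge → L
E: W (go to A, an L position)
H: W (go to A, an L position)
D: L (sole option E(W) is W)
B: W (go to D, an L position)
C: L (options B(W), E(W) are all W)
F: W (go to D, an L position)
I: W (go to D, an L position)
G: W (go to A, an L position)
From G, the L positions reachable in one move are: A.

Move to A.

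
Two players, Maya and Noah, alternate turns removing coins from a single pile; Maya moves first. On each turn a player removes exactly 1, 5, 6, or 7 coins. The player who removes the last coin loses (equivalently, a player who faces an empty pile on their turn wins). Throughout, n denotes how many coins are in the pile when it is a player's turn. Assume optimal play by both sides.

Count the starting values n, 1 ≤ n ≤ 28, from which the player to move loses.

8

Work bottom-up. With no move the player to move wins. Otherwise the position is W if at least one move leads to an L position for the opponent, and L if every move leads to a W.
n=0: no move; the opponent has just taken the last coin and therefore loses → W
n=1: the only move is to 0(W), a W ⇒ L
n=2: can move to 1, which is L ⇒ W
n=3: the only move is to 2(W), a W ⇒ L
n=4: can move to 3, which is L ⇒ W
n=5: moves to 4(W), 0(W); every one is W ⇒ L
n=6: can move to 5, which is L ⇒ W
n=7: can move to 1, which is L ⇒ W
n=8: can move to 3, which is L ⇒ W
n=9: can move to 3, which is L ⇒ W
n=10: can move to 5, which is L ⇒ W
n=11: can move to 5, which is L ⇒ W
n=12: can move to 5, which is L ⇒ W
n=13: moves to 12(W), 8(W), 7(W), 6(W); every one is W ⇒ L
n=14: can move to 13, which is L ⇒ W
n=15: moves to 14(W), 10(W), 9(W), 8(W); every one is W ⇒ L
n=16: can move to 15, which is L ⇒ W
n=17: moves to 16(W), 12(W), 11(W), 10(W); every one is W ⇒ L
n=18: can move to 17, which is L ⇒ W
n=19: can move to 13, which is L ⇒ W
n=20: can move to 15, which is L ⇒ W
n=21: can move to 15, which is L ⇒ W
n=22: can move to 17, which is L ⇒ W
n=23: can move to 17, which is L ⇒ W
n=24: can move to 17, which is L ⇒ W
n=25: moves to 24(W), 20(W), 19(W), 18(W); every one is W ⇒ L
n=26: can move to 25, which is L ⇒ W
n=27: moves to 26(W), 22(W), 21(W), 20(W); every one is W ⇒ L
n=28: can move to 27, which is L ⇒ W
L entries with 1 ≤ n ≤ 28 (the range starts at n=1): n = 1, 3, 5, 13, 15, 17, 25, 27; that makes 8.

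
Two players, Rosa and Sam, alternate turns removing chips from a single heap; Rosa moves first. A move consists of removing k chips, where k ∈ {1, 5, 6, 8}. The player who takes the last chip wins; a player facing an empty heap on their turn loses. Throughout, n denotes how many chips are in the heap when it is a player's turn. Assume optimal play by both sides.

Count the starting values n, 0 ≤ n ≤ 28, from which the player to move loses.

9

Use the standard recursion: the mover loses at a terminal position; elsewhere, the mover wins exactly when some move hands the opponent an L position.
n=0: no move → L
n=1: can move to 0, which is L ⇒ W
n=2: the only move is to 1(W), a W ⇒ L
n=3: can move to 2, which is L ⇒ W
n=4: the only move is to 3(W), a W ⇒ L
n=5: can move to 4, which is L ⇒ W
n=6: can move to 0, which is L ⇒ W
n=7: can move to 2, which is L ⇒ W
n=8: can move to 2, which is L ⇒ W
n=9: can move to 4, which is L ⇒ W
n=10: can move to 4, which is L ⇒ W
n=11: moves to 10(W), 6(W), 5(W), 3(W); every one is W ⇒ L
n=12: can move to 11, which is L ⇒ W
n=13: moves to 12(W), 8(W), 7(W), 5(W); every one is W ⇒ L
n=14: can move to 13, which is L ⇒ W
n=15: moves to 14(W), 10(W), 9(W), 7(W); every one is W ⇒ L
n=16: can move to 15, which is L ⇒ W
n=17: can move to 11, which is L ⇒ W
n=18: can move to 13, which is L ⇒ W
n=19: can move to 13, which is L ⇒ W
n=20: can move to 15, which is L ⇒ W
n=21: can move to 15, which is L ⇒ W
n=22: moves to 21(W), 17(W), 16(W), 14(W); every one is W ⇒ L
n=23: can move to 22, which is L ⇒ W
n=24: moves to 23(W), 19(W), 18(W), 16(W); every one is W ⇒ L
n=25: can move to 24, which is L ⇒ W
n=26: moves to 25(W), 21(W), 20(W), 18(W); every one is W ⇒ L
n=27: can move to 26, which is L ⇒ W
n=28: can move to 22, which is L ⇒ W
L entries with 0 ≤ n ≤ 28: n = 0, 2, 4, 11, 13, 15, 22, 24, 26; that makes 9.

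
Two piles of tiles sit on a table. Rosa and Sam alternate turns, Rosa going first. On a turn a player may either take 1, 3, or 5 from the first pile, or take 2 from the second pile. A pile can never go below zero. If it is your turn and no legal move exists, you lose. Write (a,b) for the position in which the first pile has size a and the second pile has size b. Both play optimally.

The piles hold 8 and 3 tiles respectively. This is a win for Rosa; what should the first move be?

Classify positions by backward induction: terminal positions (no move available) are L. From any other position, the mover wins iff some move reaches an L.
No move ever increases a pile, so every position that can arise here has a ≤ 8 and b ≤ 3; it is enough to label the cells with 0 ≤ a ≤ 8 and 0 ≤ b ≤ 3.
Every move lowers a or b (never raises either), so fill the grid row by row in increasing a, and left to right within a row: each cell's successors are then already labelled.
      b=0  b=1  b=2  b=3
a=0:    L    L    W    W
a=1:    W    W    L    L
a=2:    L    L    W    W
a=3:    W    W    L    L
a=4:    L    L    W    W
a=5:    W    W    L    L
a=6:    L    L    W    W
a=7:    W    W    L    L
a=8:    L    L    W    W
Cells with no legal move (terminal, hence L): (0,0), (0,1).
The remaining L cells, each justified by listing all of its moves:
(1,2): →(0,2)(W), (1,0)(W) — all W, so L
(1,3): →(0,3)(W), (1,1)(W) — all W, so L
(2,0): →(1,0)(W) only, which is W, so L
(2,1): →(1,1)(W) only, which is W, so L
(3,2): →(2,2)(W), (0,2)(W), (3,0)(W) — all W, so L
(3,3): →(2,3)(W), (0,3)(W), (3,1)(W) — all W, so L
(4,0): →(3,0)(W), (1,0)(W) — all W, so L
(4,1): →(3,1)(W), (1,1)(W) — all W, so L
(5,2): →(4,2)(W), (2,2)(W), (0,2)(W), (5,0)(W) — all W, so L
(5,3): →(4,3)(W), (2,3)(W), (0,3)(W), (5,1)(W) — all W, so L
(6,0): →(5,0)(W), (3,0)(W), (1,0)(W) — all W, so L
(6,1): →(5,1)(W), (3,1)(W), (1,1)(W) — all W, so L
(7,2): →(6,2)(W), (4,2)(W), (2,2)(W), (7,0)(W) — all W, so L
(7,3): →(6,3)(W), (4,3)(W), (2,3)(W), (7,1)(W) — all W, so L
(8,0): →(7,0)(W), (5,0)(W), (3,0)(W) — all W, so L
(8,1): →(7,1)(W), (5,1)(W), (3,1)(W) — all W, so L
Every other cell has at least one move into one of the L cells above, so it is W.
From (8,3), the L positions reachable in one move are: (7,3), (5,3), (3,3), (8,1). Any move reaching one of these is winning.

Move to (7,3).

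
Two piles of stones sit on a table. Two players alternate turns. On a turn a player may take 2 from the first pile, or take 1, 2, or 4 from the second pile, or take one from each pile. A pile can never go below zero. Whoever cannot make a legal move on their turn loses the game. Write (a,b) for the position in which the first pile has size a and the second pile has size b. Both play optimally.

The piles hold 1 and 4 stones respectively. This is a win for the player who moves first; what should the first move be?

Move to (1,3).

Work bottom-up. With no move the player to move loses. Otherwise the position is W if at least one move leads to an L position for the opponent, and L if every move leads to a W.
No move ever increases a pile, so every position that can arise here has a ≤ 1 and b ≤ 4; it is enough to label the cells with 0 ≤ a ≤ 1 and 0 ≤ b ≤ 4.
Every move lowers a or b (never raises either), so fill the grid row by row in increasing a, and left to right within a row: each cell's successors are then already labelled.
      b=0  b=1  b=2  b=3  b=4
a=0:    L    W    W    L    W
a=1:    L    W    W    L    W
Cells with no legal move (terminal, hence L): (0,0), (1,0).
The remaining L cells, each justified by listing all of its moves:
(0,3): moves to (0,2)(W), (0,1)(W); every one is W ⇒ L
(1,3): moves to (1,2)(W), (1,1)(W), (0,2)(W); every one is W ⇒ L
Every other cell has at least one move into one of the L cells above, so it is W.
From (1,4), the L positions reachable in one move are: (1,3), (1,0), (0,3). Any move reaching one of these is winning.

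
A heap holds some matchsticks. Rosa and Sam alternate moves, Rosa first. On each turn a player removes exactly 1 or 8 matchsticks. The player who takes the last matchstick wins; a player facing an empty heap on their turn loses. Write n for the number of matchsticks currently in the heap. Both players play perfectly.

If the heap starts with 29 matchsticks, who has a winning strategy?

Sam wins.

Compute win/loss labels from the base case upward. A position with no move is L. Any other position is W if it can reach an L in one move, else L.
n=0: no move → L
n=1: W (go to 0, an L position)
n=2: L (sole option 1(W) is W)
n=3: W (go to 2, an L position)
n=4: L (sole option 3(W) is W)
n=5: W (go to 4, an L position)
n=6: L (sole option 5(W) is W)
n=7: W (go to 6, an L position)
n=8: W (go to 0, an L position)
n=9: L (options 8(W), 1(W) are all W)
n=10: W (go to 9, an L position)
n=11: L (options 10(W), 3(W) are all W)
n=12: W (go to 11, an L position)
n=13: L (options 12(W), 5(W) are all W)
n=14: W (go to 13, an L position)
n=15: L (options 14(W), 7(W) are all W)
n=16: W (go to 15, an L position)
n=17: W (go to 9, an L position)
n=18: L (options 17(W), 10(W) are all W)
n=19: W (go to 18, an L position)
n=20: L (options 19(W), 12(W) are all W)
n=21: W (go to 20, an L position)
n=22: L (options 21(W), 14(W) are all W)
n=23: W (go to 22, an L position)
n=24: L (options 23(W), 16(W) are all W)
n=25: W (go to 24, an L position)
n=26: W (go to 18, an L position)
n=27: L (options 26(W), 19(W) are all W)
n=28: W (go to 27, an L position)
n=29: L (options 28(W), 21(W) are all W)
Every move from 29 reaches a W position, so the mover loses.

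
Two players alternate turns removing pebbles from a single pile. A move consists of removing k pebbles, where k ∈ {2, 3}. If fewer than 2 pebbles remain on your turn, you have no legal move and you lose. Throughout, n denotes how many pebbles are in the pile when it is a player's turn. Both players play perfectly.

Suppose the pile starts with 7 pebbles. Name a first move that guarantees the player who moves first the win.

Remove 2, leaving 5.

Use the standard recursion: the mover loses at a terminal position; elsewhere, the mover wins exactly when some move hands the opponent an L position.
n=0: no move → L
n=1: no move → L
n=2: W (go to 0, an L position)
n=3: W (go to 1, an L position)
n=4: W (go to 1, an L position)
n=5: L (options 3(W), 2(W) are all W)
n=6: L (options 4(W), 3(W) are all W)
n=7: W (go to 5, an L position)
From 7, the L positions reachable in one move are: 5.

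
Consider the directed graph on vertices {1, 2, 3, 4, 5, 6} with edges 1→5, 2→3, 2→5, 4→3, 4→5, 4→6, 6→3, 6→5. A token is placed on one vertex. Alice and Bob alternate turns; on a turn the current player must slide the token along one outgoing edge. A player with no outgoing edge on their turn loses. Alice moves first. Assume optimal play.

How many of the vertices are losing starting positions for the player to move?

2

Positions with no move are L. A position that does have a move is losing for the player to move precisely when every available move leads to a winning position for the opponent. Fill in the labels:
Every edge goes from a vertex to one that appears earlier in the order 5, 3, 6, 2, 4, 1, so processing vertices in that order labels each vertex after all of its successors.
5: no outgoing edge → L
3: no outgoing edge → L
6: reaches L-position 3 → W
2: reaches L-position 3 → W
4: reaches L-position 3 → W
1: reaches L-position 5 → W
The L vertices are 3, 5; that is 2 in all.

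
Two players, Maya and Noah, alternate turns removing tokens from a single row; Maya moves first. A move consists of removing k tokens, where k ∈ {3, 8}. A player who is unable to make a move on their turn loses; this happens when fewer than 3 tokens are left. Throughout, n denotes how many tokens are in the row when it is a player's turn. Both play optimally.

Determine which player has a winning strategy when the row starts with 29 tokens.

Label each position W (a win for the player to move) or L (a loss). A position with no legal move is L; any other position is W exactly when some move reaches an L, and L when every move reaches a W.
n=0: no move → L
n=1: no move → L
n=2: no move → L
n=3: →0(L), so W
n=4: →1(L), so W
n=5: →2(L), so W
n=6: →3(W) only, which is W, so L
n=7: →4(W) only, which is W, so L
n=8: →0(L), so W
n=9: →6(L), so W
n=10: →7(L), so W
n=11: →8(W), 3(W) — all W, so L
n=12: →9(W), 4(W) — all W, so L
n=13: →10(W), 5(W) — all W, so L
n=14: →11(L), so W
n=15: →12(L), so W
n=16: →13(L), so W
n=17: →14(W), 9(W) — all W, so L
n=18: →15(W), 10(W) — all W, so L
n=19: →11(L), so W
n=20: →17(L), so W
n=21: →18(L), so W
n=22: →19(W), 14(W) — all W, so L
n=23: →20(W), 15(W) — all W, so L
n=24: →21(W), 16(W) — all W, so L
n=25: →22(L), so W
n=26: →23(L), so W
n=27: →24(L), so W
n=28: →25(W), 20(W) — all W, so L
n=29: →26(W), 21(W) — all W, so L
Every move from 29 reaches a W position, so the mover loses.

Noah wins.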